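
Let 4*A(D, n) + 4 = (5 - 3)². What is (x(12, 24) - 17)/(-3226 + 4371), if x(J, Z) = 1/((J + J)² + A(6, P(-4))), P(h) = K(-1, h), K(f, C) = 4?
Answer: -9791/659520 ≈ -0.014846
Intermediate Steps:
P(h) = 4
A(D, n) = 0 (A(D, n) = -1 + (5 - 3)²/4 = -1 + (¼)*2² = -1 + (¼)*4 = -1 + 1 = 0)
x(J, Z) = 1/(4*J²) (x(J, Z) = 1/((J + J)² + 0) = 1/((2*J)² + 0) = 1/(4*J² + 0) = 1/(4*J²))
(x(12, 24) - 17)/(-3226 + 4371) = ((¼)/12² - 17)/(-3226 + 4371) = ((¼)*(1/144) - 17)/1145 = (1/576 - 17)*(1/1145) = -9791/576*1/1145 = -9791/659520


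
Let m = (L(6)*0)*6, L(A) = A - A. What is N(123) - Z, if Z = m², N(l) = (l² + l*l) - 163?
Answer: 30095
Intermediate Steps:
L(A) = 0
N(l) = -163 + 2*l² (N(l) = (l² + l²) - 163 = 2*l² - 163 = -163 + 2*l²)
m = 0 (m = (0*0)*6 = 0*6 = 0)
Z = 0 (Z = 0² = 0)
N(123) - Z = (-163 + 2*123²) - 1*0 = (-163 + 2*15129) + 0 = (-163 + 30258) + 0 = 30095 + 0 = 30095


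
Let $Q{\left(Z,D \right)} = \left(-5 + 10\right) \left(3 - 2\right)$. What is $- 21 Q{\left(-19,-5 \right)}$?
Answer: $-105$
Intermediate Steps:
$Q{\left(Z,D \right)} = 5$ ($Q{\left(Z,D \right)} = 5 \cdot 1 = 5$)
$- 21 Q{\left(-19,-5 \right)} = \left(-21\right) 5 = -105$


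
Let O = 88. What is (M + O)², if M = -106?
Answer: 324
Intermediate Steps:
(M + O)² = (-106 + 88)² = (-18)² = 324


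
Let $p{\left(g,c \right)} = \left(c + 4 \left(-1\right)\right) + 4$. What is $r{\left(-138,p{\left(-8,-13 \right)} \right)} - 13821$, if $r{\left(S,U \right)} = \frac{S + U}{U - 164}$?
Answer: $- \frac{2446166}{177} \approx -13820.0$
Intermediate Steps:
$p{\left(g,c \right)} = c$ ($p{\left(g,c \right)} = \left(c - 4\right) + 4 = \left(-4 + c\right) + 4 = c$)
$r{\left(S,U \right)} = \frac{S + U}{-164 + U}$
$r{\left(-138,p{\left(-8,-13 \right)} \right)} - 13821 = \frac{-138 - 13}{-164 - 13} - 13821 = \frac{1}{-177} \left(-151\right) - 13821 = \left(- \frac{1}{177}\right) \left(-151\right) - 13821 = \frac{151}{177} - 13821 = - \frac{2446166}{177}$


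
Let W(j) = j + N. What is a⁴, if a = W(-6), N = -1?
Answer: 2401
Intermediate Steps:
W(j) = -1 + j (W(j) = j - 1 = -1 + j)
a = -7 (a = -1 - 6 = -7)
a⁴ = (-7)⁴ = 2401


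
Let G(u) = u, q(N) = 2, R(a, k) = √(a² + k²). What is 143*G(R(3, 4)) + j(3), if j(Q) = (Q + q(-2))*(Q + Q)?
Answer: 745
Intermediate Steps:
j(Q) = 2*Q*(2 + Q) (j(Q) = (Q + 2)*(Q + Q) = (2 + Q)*(2*Q) = 2*Q*(2 + Q))
143*G(R(3, 4)) + j(3) = 143*√(3² + 4²) + 2*3*(2 + 3) = 143*√(9 + 16) + 2*3*5 = 143*√25 + 30 = 143*5 + 30 = 715 + 30 = 745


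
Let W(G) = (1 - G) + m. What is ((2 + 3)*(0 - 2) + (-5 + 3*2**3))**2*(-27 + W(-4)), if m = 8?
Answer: -1134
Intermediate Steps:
W(G) = 9 - G (W(G) = (1 - G) + 8 = 9 - G)
((2 + 3)*(0 - 2) + (-5 + 3*2**3))**2*(-27 + W(-4)) = ((2 + 3)*(0 - 2) + (-5 + 3*2**3))**2*(-27 + (9 - 1*(-4))) = (5*(-2) + (-5 + 3*8))**2*(-27 + (9 + 4)) = (-10 + (-5 + 24))**2*(-27 + 13) = (-10 + 19)**2*(-14) = 9**2*(-14) = 81*(-14) = -1134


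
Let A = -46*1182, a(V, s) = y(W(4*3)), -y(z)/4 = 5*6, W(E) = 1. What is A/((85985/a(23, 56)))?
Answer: 1304928/17197 ≈ 75.881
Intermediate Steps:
y(z) = -120 (y(z) = -20*6 = -4*30 = -120)
a(V, s) = -120
A = -54372
A/((85985/a(23, 56))) = -54372/(85985/(-120)) = -54372/(85985*(-1/120)) = -54372/(-17197/24) = -54372*(-24/17197) = 1304928/17197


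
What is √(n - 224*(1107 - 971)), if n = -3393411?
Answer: 35*I*√2795 ≈ 1850.4*I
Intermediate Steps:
√(n - 224*(1107 - 971)) = √(-3393411 - 224*(1107 - 971)) = √(-3393411 - 224*136) = √(-3393411 - 30464) = √(-3423875) = 35*I*√2795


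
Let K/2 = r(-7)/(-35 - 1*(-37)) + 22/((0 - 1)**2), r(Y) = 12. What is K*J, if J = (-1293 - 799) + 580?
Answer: -84672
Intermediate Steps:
J = -1512 (J = -2092 + 580 = -1512)
K = 56 (K = 2*(12/(-35 - 1*(-37)) + 22/((0 - 1)**2)) = 2*(12/(-35 + 37) + 22/((-1)**2)) = 2*(12/2 + 22/1) = 2*(12*(1/2) + 22*1) = 2*(6 + 22) = 2*28 = 56)
K*J = 56*(-1512) = -84672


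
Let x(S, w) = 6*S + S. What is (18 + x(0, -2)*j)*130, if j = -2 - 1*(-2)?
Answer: 2340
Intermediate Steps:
x(S, w) = 7*S
j = 0 (j = -2 + 2 = 0)
(18 + x(0, -2)*j)*130 = (18 + (7*0)*0)*130 = (18 + 0*0)*130 = (18 + 0)*130 = 18*130 = 2340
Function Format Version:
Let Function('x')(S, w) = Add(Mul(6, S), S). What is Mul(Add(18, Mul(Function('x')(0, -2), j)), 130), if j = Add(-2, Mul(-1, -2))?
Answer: 2340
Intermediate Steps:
Function('x')(S, w) = Mul(7, S)
j = 0 (j = Add(-2, 2) = 0)
Mul(Add(18, Mul(Function('x')(0, -2), j)), 130) = Mul(Add(18, Mul(Mul(7, 0), 0)), 130) = Mul(Add(18, Mul(0, 0)), 130) = Mul(Add(18, 0), 130) = Mul(18, 130) = 2340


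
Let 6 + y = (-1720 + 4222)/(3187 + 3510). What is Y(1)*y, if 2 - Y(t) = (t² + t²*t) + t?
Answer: 37680/6697 ≈ 5.6264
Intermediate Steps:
y = -37680/6697 (y = -6 + (-1720 + 4222)/(3187 + 3510) = -6 + 2502/6697 = -37680/6697 ≈ -5.6264)
Y(t) = 2 - t - t² - t³ (Y(t) = 2 - ((t² + t²*t) + t) = 2 - ((t² + t³) + t) = 2 - (t + t² + t³) = 2 + (-t - t² - t³) = 2 - t - t² - t³)
Y(1)*y = (2 - 1*1 - 1*1² - 1*1³)*(-37680/6697) = (2 - 1 - 1*1 - 1*1)*(-37680/6697) = (2 - 1 - 1 - 1)*(-37680/6697) = -1*(-37680/6697) = 37680/6697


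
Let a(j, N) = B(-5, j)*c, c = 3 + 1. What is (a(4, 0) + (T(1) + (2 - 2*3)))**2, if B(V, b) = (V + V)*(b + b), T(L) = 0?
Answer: 104976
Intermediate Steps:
B(V, b) = 4*V*b (B(V, b) = (2*V)*(2*b) = 4*V*b)
c = 4
a(j, N) = -80*j (a(j, N) = (4*(-5)*j)*4 = -20*j*4 = -80*j)
(a(4, 0) + (T(1) + (2 - 2*3)))**2 = (-80*4 + (0 + (2 - 2*3)))**2 = (-320 + (0 + (2 - 6)))**2 = (-320 + (0 - 4))**2 = (-320 - 4)**2 = (-324)**2 = 104976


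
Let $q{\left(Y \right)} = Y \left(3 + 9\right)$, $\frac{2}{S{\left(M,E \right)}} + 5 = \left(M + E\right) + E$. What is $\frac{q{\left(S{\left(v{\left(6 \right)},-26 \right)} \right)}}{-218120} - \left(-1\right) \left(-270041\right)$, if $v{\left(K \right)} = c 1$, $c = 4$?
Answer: $- \frac{390221396842}{1445045} \approx -2.7004 \cdot 10^{5}$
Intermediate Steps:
$v{\left(K \right)} = 4$ ($v{\left(K \right)} = 4 \cdot 1 = 4$)
$S{\left(M,E \right)} = \frac{2}{-5 + M + 2 E}$ ($S{\left(M,E \right)} = \frac{2}{-5 + \left(\left(M + E\right) + E\right)} = \frac{2}{-5 + \left(\left(E + M\right) + E\right)} = \frac{2}{-5 + \left(M + 2 E\right)} = \frac{2}{-5 + M + 2 E}$)
$q{\left(Y \right)} = 12 Y$ ($q{\left(Y \right)} = Y 12 = 12 Y$)
$\frac{q{\left(S{\left(v{\left(6 \right)},-26 \right)} \right)}}{-218120} - \left(-1\right) \left(-270041\right) = \frac{12 \frac{2}{-5 + 4 + 2 \left(-26\right)}}{-218120} - \left(-1\right) \left(-270041\right) = 12 \frac{2}{-5 + 4 - 52} \left(- \frac{1}{218120}\right) - 270041 = 12 \frac{2}{-53} \left(- \frac{1}{218120}\right) - 270041 = 12 \cdot 2 \left(- \frac{1}{53}\right) \left(- \frac{1}{218120}\right) - 270041 = 12 \left(- \frac{2}{53}\right) \left(- \frac{1}{218120}\right) - 270041 = \left(- \frac{24}{53}\right) \left(- \frac{1}{218120}\right) - 270041 = \frac{3}{1445045} - 270041 = - \frac{390221396842}{1445045}$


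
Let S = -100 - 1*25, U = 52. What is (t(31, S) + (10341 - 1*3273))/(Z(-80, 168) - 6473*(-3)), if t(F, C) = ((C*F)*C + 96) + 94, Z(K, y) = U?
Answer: 491633/19471 ≈ 25.250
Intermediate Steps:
S = -125 (S = -100 - 25 = -125)
Z(K, y) = 52
t(F, C) = 190 + F*C² (t(F, C) = (F*C² + 96) + 94 = (96 + F*C²) + 94 = 190 + F*C²)
(t(31, S) + (10341 - 1*3273))/(Z(-80, 168) - 6473*(-3)) = ((190 + 31*(-125)²) + (10341 - 1*3273))/(52 - 6473*(-3)) = ((190 + 31*15625) + (10341 - 3273))/(52 + 19419) = ((190 + 484375) + 7068)/19471 = (484565 + 7068)*(1/19471) = 491633*(1/19471) = 491633/19471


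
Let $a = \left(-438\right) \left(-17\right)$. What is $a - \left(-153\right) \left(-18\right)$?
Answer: $4692$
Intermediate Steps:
$a = 7446$
$a - \left(-153\right) \left(-18\right) = 7446 - \left(-153\right) \left(-18\right) = 7446 - 2754 = 4692$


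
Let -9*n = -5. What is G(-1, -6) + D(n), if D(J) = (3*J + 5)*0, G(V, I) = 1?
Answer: 1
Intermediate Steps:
n = 5/9 (n = -⅑*(-5) = 5/9 ≈ 0.55556)
D(J) = 0 (D(J) = (5 + 3*J)*0 = 0)
G(-1, -6) + D(n) = 1 + 0 = 1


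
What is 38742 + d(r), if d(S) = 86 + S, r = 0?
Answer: 38828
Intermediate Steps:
38742 + d(r) = 38742 + (86 + 0) = 38742 + 86 = 38828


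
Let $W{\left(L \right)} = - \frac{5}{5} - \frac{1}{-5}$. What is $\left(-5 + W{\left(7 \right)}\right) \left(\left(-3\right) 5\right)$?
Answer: $87$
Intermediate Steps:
$W{\left(L \right)} = - \frac{4}{5}$ ($W{\left(L \right)} = \left(-5\right) \frac{1}{5} - - \frac{1}{5} = -1 + \frac{1}{5} = - \frac{4}{5}$)
$\left(-5 + W{\left(7 \right)}\right) \left(\left(-3\right) 5\right) = \left(-5 - \frac{4}{5}\right) \left(\left(-3\right) 5\right) = \left(- \frac{29}{5}\right) \left(-15\right) = 87$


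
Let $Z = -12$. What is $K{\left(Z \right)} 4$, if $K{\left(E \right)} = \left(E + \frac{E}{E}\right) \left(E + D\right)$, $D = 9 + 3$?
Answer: $0$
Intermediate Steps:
$D = 12$
$K{\left(E \right)} = \left(1 + E\right) \left(12 + E\right)$ ($K{\left(E \right)} = \left(E + \frac{E}{E}\right) \left(E + 12\right) = \left(E + 1\right) \left(12 + E\right) = \left(1 + E\right) \left(12 + E\right)$)
$K{\left(Z \right)} 4 = \left(12 + \left(-12\right)^{2} + 13 \left(-12\right)\right) 4 = \left(12 + 144 - 156\right) 4 = 0 \cdot 4 = 0$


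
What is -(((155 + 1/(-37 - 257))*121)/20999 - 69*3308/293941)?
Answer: -19235049727/164973210486 ≈ -0.11660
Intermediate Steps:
-(((155 + 1/(-37 - 257))*121)/20999 - 69*3308/293941) = -(((155 + 1/(-294))*121)*(1/20999) - 228252*1/293941) = -(((155 - 1/294)*121)*(1/20999) - 228252/293941) = -(((45569/294)*121)*(1/20999) - 228252/293941) = -((5513849/294)*(1/20999) - 228252/293941) = -(501259/561246 - 228252/293941) = -1*19235049727/164973210486 = -19235049727/164973210486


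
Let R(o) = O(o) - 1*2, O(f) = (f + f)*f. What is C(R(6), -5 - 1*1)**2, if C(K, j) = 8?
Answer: 64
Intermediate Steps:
O(f) = 2*f**2 (O(f) = (2*f)*f = 2*f**2)
R(o) = -2 + 2*o**2 (R(o) = 2*o**2 - 1*2 = 2*o**2 - 2 = -2 + 2*o**2)
C(R(6), -5 - 1*1)**2 = 8**2 = 64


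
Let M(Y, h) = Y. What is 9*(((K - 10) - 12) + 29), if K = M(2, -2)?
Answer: 81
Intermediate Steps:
K = 2
9*(((K - 10) - 12) + 29) = 9*(((2 - 10) - 12) + 29) = 9*((-8 - 12) + 29) = 9*(-20 + 29) = 9*9 = 81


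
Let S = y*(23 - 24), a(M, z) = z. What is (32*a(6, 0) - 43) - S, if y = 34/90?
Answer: -1918/45 ≈ -42.622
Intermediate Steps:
y = 17/45 (y = 34*(1/90) = 17/45 ≈ 0.37778)
S = -17/45 (S = 17*(23 - 24)/45 = (17/45)*(-1) = -17/45 ≈ -0.37778)
(32*a(6, 0) - 43) - S = (32*0 - 43) - 1*(-17/45) = (0 - 43) + 17/45 = -43 + 17/45 = -1918/45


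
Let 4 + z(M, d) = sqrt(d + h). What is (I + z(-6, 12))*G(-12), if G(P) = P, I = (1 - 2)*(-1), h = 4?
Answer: -12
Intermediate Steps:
I = 1 (I = -1*(-1) = 1)
z(M, d) = -4 + sqrt(4 + d) (z(M, d) = -4 + sqrt(d + 4) = -4 + sqrt(4 + d))
(I + z(-6, 12))*G(-12) = (1 + (-4 + sqrt(4 + 12)))*(-12) = (1 + (-4 + sqrt(16)))*(-12) = (1 + (-4 + 4))*(-12) = (1 + 0)*(-12) = 1*(-12) = -12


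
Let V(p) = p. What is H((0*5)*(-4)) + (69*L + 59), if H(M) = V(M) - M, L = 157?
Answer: 10892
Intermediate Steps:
H(M) = 0 (H(M) = M - M = 0)
H((0*5)*(-4)) + (69*L + 59) = 0 + (69*157 + 59) = 0 + (10833 + 59) = 0 + 10892 = 10892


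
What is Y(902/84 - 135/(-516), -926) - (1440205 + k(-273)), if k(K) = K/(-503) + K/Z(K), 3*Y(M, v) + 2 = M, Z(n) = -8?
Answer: -15700042959865/10901016 ≈ -1.4402e+6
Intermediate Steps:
Y(M, v) = -⅔ + M/3
k(K) = -511*K/4024 (k(K) = K/(-503) + K/(-8) = K*(-1/503) + K*(-⅛) = -K/503 - K/8 = -511*K/4024)
Y(902/84 - 135/(-516), -926) - (1440205 + k(-273)) = (-⅔ + (902/84 - 135/(-516))/3) - (1440205 - 511/4024*(-273)) = (-⅔ + (902*(1/84) - 135*(-1/516))/3) - (1440205 + 139503/4024) = (-⅔ + (451/42 + 45/172)/3) - 1*5795524423/4024 = (-⅔ + (⅓)*(39731/3612)) - 5795524423/4024 = (-⅔ + 39731/10836) - 5795524423/4024 = 32507/10836 - 5795524423/4024 = -15700042959865/10901016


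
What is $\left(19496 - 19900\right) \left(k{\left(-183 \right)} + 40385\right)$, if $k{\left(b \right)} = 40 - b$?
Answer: $-16405632$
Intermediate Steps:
$\left(19496 - 19900\right) \left(k{\left(-183 \right)} + 40385\right) = \left(19496 - 19900\right) \left(\left(40 - -183\right) + 40385\right) = - 404 \left(\left(40 + 183\right) + 40385\right) = - 404 \left(223 + 40385\right) = \left(-404\right) 40608 = -16405632$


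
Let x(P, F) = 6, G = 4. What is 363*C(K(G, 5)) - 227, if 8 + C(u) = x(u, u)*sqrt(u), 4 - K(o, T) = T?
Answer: -3131 + 2178*I ≈ -3131.0 + 2178.0*I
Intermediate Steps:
K(o, T) = 4 - T
C(u) = -8 + 6*sqrt(u)
363*C(K(G, 5)) - 227 = 363*(-8 + 6*sqrt(4 - 1*5)) - 227 = 363*(-8 + 6*sqrt(4 - 5)) - 227 = 363*(-8 + 6*sqrt(-1)) - 227 = 363*(-8 + 6*I) - 227 = (-2904 + 2178*I) - 227 = -3131 + 2178*I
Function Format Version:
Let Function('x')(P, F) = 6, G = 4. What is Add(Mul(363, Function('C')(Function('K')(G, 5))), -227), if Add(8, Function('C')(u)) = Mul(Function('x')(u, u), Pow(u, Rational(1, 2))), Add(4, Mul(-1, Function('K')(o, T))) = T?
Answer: Add(-3131, Mul(2178, I)) ≈ Add(-3131.0, Mul(2178.0, I))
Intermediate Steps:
Function('K')(o, T) = Add(4, Mul(-1, T))
Function('C')(u) = Add(-8, Mul(6, Pow(u, Rational(1, 2))))
Add(Mul(363, Function('C')(Function('K')(G, 5))), -227) = Add(Mul(363, Add(-8, Mul(6, Pow(Add(4, Mul(-1, 5)), Rational(1, 2))))), -227) = Add(Mul(363, Add(-8, Mul(6, Pow(Add(4, -5), Rational(1, 2))))), -227) = Add(Mul(363, Add(-8, Mul(6, Pow(-1, Rational(1, 2))))), -227) = Add(Mul(363, Add(-8, Mul(6, I))), -227) = Add(Add(-2904, Mul(2178, I)), -227) = Add(-3131, Mul(2178, I))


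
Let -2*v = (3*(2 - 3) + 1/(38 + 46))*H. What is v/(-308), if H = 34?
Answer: -4267/25872 ≈ -0.16493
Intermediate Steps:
v = 4267/84 (v = -(3*(2 - 3) + 1/(38 + 46))*34/2 = -(3*(-1) + 1/84)*34/2 = -(-3 + 1/84)*34/2 = -(-251)*34/168 = -½*(-4267/42) = 4267/84 ≈ 50.798)
v/(-308) = (4267/84)/(-308) = (4267/84)*(-1/308) = -4267/25872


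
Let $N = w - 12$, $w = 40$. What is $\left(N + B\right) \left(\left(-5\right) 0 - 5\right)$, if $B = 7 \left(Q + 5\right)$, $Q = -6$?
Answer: $-105$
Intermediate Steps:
$B = -7$ ($B = 7 \left(-6 + 5\right) = 7 \left(-1\right) = -7$)
$N = 28$ ($N = 40 - 12 = 28$)
$\left(N + B\right) \left(\left(-5\right) 0 - 5\right) = \left(28 - 7\right) \left(\left(-5\right) 0 - 5\right) = 21 \left(0 - 5\right) = 21 \left(-5\right) = -105$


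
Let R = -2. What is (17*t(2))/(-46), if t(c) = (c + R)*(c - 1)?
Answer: 0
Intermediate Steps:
t(c) = (-1 + c)*(-2 + c) (t(c) = (c - 2)*(c - 1) = (-2 + c)*(-1 + c) = (-1 + c)*(-2 + c))
(17*t(2))/(-46) = (17*(2 + 2² - 3*2))/(-46) = (17*(2 + 4 - 6))*(-1/46) = (17*0)*(-1/46) = 0*(-1/46) = 0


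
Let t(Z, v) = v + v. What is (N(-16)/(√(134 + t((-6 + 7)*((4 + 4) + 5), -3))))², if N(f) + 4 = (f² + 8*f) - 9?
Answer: 13225/128 ≈ 103.32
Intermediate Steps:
t(Z, v) = 2*v
N(f) = -13 + f² + 8*f (N(f) = -4 + ((f² + 8*f) - 9) = -4 + (-9 + f² + 8*f) = -13 + f² + 8*f)
(N(-16)/(√(134 + t((-6 + 7)*((4 + 4) + 5), -3))))² = ((-13 + (-16)² + 8*(-16))/(√(134 + 2*(-3))))² = ((-13 + 256 - 128)/(√(134 - 6)))² = (115/(√128))² = (115/((8*√2)))² = (115*(√2/16))² = (115*√2/16)² = 13225/128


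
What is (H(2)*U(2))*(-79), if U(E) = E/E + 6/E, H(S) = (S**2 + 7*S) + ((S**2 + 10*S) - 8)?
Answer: -10744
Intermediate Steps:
H(S) = -8 + 2*S**2 + 17*S (H(S) = (S**2 + 7*S) + (-8 + S**2 + 10*S) = -8 + 2*S**2 + 17*S)
U(E) = 1 + 6/E
(H(2)*U(2))*(-79) = ((-8 + 2*2**2 + 17*2)*((6 + 2)/2))*(-79) = ((-8 + 2*4 + 34)*((1/2)*8))*(-79) = ((-8 + 8 + 34)*4)*(-79) = (34*4)*(-79) = 136*(-79) = -10744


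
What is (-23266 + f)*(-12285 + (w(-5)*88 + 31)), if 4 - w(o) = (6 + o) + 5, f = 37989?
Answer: -183006890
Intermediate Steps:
w(o) = -7 - o (w(o) = 4 - ((6 + o) + 5) = 4 - (11 + o) = 4 + (-11 - o) = -7 - o)
(-23266 + f)*(-12285 + (w(-5)*88 + 31)) = (-23266 + 37989)*(-12285 + ((-7 - 1*(-5))*88 + 31)) = 14723*(-12285 + ((-7 + 5)*88 + 31)) = 14723*(-12285 + (-2*88 + 31)) = 14723*(-12285 + (-176 + 31)) = 14723*(-12285 - 145) = 14723*(-12430) = -183006890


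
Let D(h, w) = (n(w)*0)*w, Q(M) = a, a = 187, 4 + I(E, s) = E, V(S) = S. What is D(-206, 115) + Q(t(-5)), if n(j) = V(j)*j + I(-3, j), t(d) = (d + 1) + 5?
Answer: 187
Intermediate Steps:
I(E, s) = -4 + E
t(d) = 6 + d (t(d) = (1 + d) + 5 = 6 + d)
Q(M) = 187
n(j) = -7 + j² (n(j) = j*j + (-4 - 3) = j² - 7 = -7 + j²)
D(h, w) = 0 (D(h, w) = ((-7 + w²)*0)*w = 0*w = 0)
D(-206, 115) + Q(t(-5)) = 0 + 187 = 187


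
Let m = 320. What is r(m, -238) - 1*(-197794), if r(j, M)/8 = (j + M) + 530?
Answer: 202690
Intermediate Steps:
r(j, M) = 4240 + 8*M + 8*j (r(j, M) = 8*((j + M) + 530) = 8*((M + j) + 530) = 8*(530 + M + j) = 4240 + 8*M + 8*j)
r(m, -238) - 1*(-197794) = (4240 + 8*(-238) + 8*320) - 1*(-197794) = (4240 - 1904 + 2560) + 197794 = 4896 + 197794 = 202690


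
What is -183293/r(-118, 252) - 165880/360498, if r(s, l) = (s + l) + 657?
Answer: -33103985497/142576959 ≈ -232.18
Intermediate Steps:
r(s, l) = 657 + l + s (r(s, l) = (l + s) + 657 = 657 + l + s)
-183293/r(-118, 252) - 165880/360498 = -183293/(657 + 252 - 118) - 165880/360498 = -183293/791 - 165880*1/360498 = -183293*1/791 - 82940/180249 = -183293/791 - 82940/180249 = -33103985497/142576959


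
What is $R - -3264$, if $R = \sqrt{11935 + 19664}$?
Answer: $3264 + 3 \sqrt{3511} \approx 3441.8$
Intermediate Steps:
$R = 3 \sqrt{3511}$ ($R = \sqrt{31599} = 3 \sqrt{3511} \approx 177.76$)
$R - -3264 = 3 \sqrt{3511} - -3264 = 3 \sqrt{3511} + 3264 = 3264 + 3 \sqrt{3511}$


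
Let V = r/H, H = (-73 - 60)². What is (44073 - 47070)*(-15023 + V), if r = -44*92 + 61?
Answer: 796440264498/17689 ≈ 4.5025e+7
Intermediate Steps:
r = -3987 (r = -4048 + 61 = -3987)
H = 17689 (H = (-133)² = 17689)
V = -3987/17689 ≈ -0.22539
(44073 - 47070)*(-15023 + V) = (44073 - 47070)*(-15023 - 3987/17689) = -2997*(-265745834/17689) = 796440264498/17689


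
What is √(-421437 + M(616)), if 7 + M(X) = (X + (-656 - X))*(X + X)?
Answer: 2*I*√307409 ≈ 1108.9*I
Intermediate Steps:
M(X) = -7 - 1312*X (M(X) = -7 + (X + (-656 - X))*(X + X) = -7 - 1312*X)
√(-421437 + M(616)) = √(-421437 + (-7 - 1312*616)) = √(-421437 + (-7 - 808192)) = √(-421437 - 808199) = √(-1229636) = 2*I*√307409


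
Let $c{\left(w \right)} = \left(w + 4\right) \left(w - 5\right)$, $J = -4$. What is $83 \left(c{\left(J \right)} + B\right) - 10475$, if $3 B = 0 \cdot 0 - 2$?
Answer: $- \frac{31591}{3} \approx -10530.0$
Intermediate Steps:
$c{\left(w \right)} = \left(-5 + w\right) \left(4 + w\right)$ ($c{\left(w \right)} = \left(4 + w\right) \left(-5 + w\right) = \left(-5 + w\right) \left(4 + w\right)$)
$B = - \frac{2}{3}$ ($B = \frac{0 \cdot 0 - 2}{3} = \frac{0 - 2}{3} = \frac{1}{3} \left(-2\right) = - \frac{2}{3} \approx -0.66667$)
$83 \left(c{\left(J \right)} + B\right) - 10475 = 83 \left(\left(-20 + \left(-4\right)^{2} - -4\right) - \frac{2}{3}\right) - 10475 = 83 \left(\left(-20 + 16 + 4\right) - \frac{2}{3}\right) - 10475 = 83 \left(0 - \frac{2}{3}\right) - 10475 = 83 \left(- \frac{2}{3}\right) - 10475 = - \frac{166}{3} - 10475 = - \frac{31591}{3}$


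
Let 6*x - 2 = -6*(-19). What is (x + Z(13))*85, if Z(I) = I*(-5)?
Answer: -11645/3 ≈ -3881.7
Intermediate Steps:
Z(I) = -5*I
x = 58/3 (x = ⅓ + (-6*(-19))/6 = ⅓ + (⅙)*114 = ⅓ + 19 = 58/3 ≈ 19.333)
(x + Z(13))*85 = (58/3 - 5*13)*85 = (58/3 - 65)*85 = -137/3*85 = -11645/3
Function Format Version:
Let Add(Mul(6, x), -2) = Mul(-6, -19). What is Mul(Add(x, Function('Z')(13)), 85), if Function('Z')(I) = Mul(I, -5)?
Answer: Rational(-11645, 3) ≈ -3881.7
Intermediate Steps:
Function('Z')(I) = Mul(-5, I)
x = Rational(58, 3) (x = Add(Rational(1, 3), Mul(Rational(1, 6), Mul(-6, -19))) = Add(Rational(1, 3), Mul(Rational(1, 6), 114)) = Add(Rational(1, 3), 19) = Rational(58, 3) ≈ 19.333)
Mul(Add(x, Function('Z')(13)), 85) = Mul(Add(Rational(58, 3), Mul(-5, 13)), 85) = Mul(Add(Rational(58, 3), -65), 85) = Mul(Rational(-137, 3), 85) = Rational(-11645, 3)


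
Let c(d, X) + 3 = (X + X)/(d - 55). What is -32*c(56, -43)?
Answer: 2848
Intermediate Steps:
c(d, X) = -3 + 2*X/(-55 + d) (c(d, X) = -3 + (X + X)/(d - 55) = -3 + (2*X)/(-55 + d) = -3 + 2*X/(-55 + d))
-32*c(56, -43) = -32*(165 - 3*56 + 2*(-43))/(-55 + 56) = -32*(165 - 168 - 86)/1 = -32*(-89) = 2848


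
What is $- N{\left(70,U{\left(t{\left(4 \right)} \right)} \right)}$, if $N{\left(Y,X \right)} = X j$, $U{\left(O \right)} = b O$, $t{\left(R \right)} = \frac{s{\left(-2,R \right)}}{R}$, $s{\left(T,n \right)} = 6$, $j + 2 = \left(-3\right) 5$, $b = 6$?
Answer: $153$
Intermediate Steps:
$j = -17$ ($j = -2 - 15 = -17$)
$t{\left(R \right)} = \frac{6}{R}$
$U{\left(O \right)} = 6 O$
$N{\left(Y,X \right)} = - 17 X$ ($N{\left(Y,X \right)} = X \left(-17\right) = - 17 X$)
$- N{\left(70,U{\left(t{\left(4 \right)} \right)} \right)} = - \left(-17\right) 6 \cdot \frac{6}{4} = - \left(-17\right) 6 \cdot 6 \cdot \frac{1}{4} = - \left(-17\right) 6 \cdot \frac{3}{2} = - \left(-17\right) 9 = \left(-1\right) \left(-153\right) = 153$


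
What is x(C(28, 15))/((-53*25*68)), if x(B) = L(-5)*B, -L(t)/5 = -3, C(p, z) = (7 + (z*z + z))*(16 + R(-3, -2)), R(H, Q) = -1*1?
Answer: -2223/3604 ≈ -0.61681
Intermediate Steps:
R(H, Q) = -1
C(p, z) = 105 + 15*z + 15*z² (C(p, z) = (7 + (z*z + z))*(16 - 1) = (7 + (z² + z))*15 = (7 + (z + z²))*15 = (7 + z + z²)*15 = 105 + 15*z + 15*z²)
L(t) = 15 (L(t) = -5*(-3) = 15)
x(B) = 15*B
x(C(28, 15))/((-53*25*68)) = (15*(105 + 15*15 + 15*15²))/((-53*25*68)) = (15*(105 + 225 + 15*225))/((-1325*68)) = (15*(105 + 225 + 3375))/(-90100) = (15*3705)*(-1/90100) = 55575*(-1/90100) = -2223/3604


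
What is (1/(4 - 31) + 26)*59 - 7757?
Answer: -168080/27 ≈ -6225.2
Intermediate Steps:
(1/(4 - 31) + 26)*59 - 7757 = (1/(-27) + 26)*59 - 7757 = (-1/27 + 26)*59 - 7757 = (701/27)*59 - 7757 = 41359/27 - 7757 = -168080/27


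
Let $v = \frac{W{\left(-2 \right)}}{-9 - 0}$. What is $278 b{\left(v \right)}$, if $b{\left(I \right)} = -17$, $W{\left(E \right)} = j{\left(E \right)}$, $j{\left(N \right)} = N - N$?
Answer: $-4726$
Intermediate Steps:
$j{\left(N \right)} = 0$
$W{\left(E \right)} = 0$
$v = 0$ ($v = \frac{0}{-9 - 0} = \frac{0}{-9 + 0} = \frac{0}{-9} = 0 \left(- \frac{1}{9}\right) = 0$)
$278 b{\left(v \right)} = 278 \left(-17\right) = -4726$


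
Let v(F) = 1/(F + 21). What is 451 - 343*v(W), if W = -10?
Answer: 4618/11 ≈ 419.82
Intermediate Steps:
v(F) = 1/(21 + F)
451 - 343*v(W) = 451 - 343/(21 - 10) = 451 - 343/11 = 4618/11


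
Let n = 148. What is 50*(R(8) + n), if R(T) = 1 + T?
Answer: 7850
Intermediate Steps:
50*(R(8) + n) = 50*((1 + 8) + 148) = 50*(9 + 148) = 50*157 = 7850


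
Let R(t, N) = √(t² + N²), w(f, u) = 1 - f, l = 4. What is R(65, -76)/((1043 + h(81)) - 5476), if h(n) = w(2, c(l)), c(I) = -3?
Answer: -√10001/4434 ≈ -0.022554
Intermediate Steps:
h(n) = -1 (h(n) = 1 - 1*2 = 1 - 2 = -1)
R(t, N) = √(N² + t²)
R(65, -76)/((1043 + h(81)) - 5476) = √((-76)² + 65²)/((1043 - 1) - 5476) = √(5776 + 4225)/(1042 - 5476) = √10001/(-4434) = √10001*(-1/4434) = -√10001/4434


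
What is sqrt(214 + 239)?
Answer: sqrt(453) ≈ 21.284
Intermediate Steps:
sqrt(214 + 239) = sqrt(453)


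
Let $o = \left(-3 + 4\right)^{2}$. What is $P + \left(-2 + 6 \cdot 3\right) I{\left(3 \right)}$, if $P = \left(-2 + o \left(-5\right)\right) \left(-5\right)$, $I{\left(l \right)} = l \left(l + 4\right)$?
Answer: $371$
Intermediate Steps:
$o = 1$ ($o = 1^{2} = 1$)
$I{\left(l \right)} = l \left(4 + l\right)$
$P = 35$ ($P = \left(-2 + 1 \left(-5\right)\right) \left(-5\right) = \left(-2 - 5\right) \left(-5\right) = \left(-7\right) \left(-5\right) = 35$)
$P + \left(-2 + 6 \cdot 3\right) I{\left(3 \right)} = 35 + \left(-2 + 6 \cdot 3\right) 3 \left(4 + 3\right) = 35 + \left(-2 + 18\right) 3 \cdot 7 = 35 + 16 \cdot 21 = 35 + 336 = 371$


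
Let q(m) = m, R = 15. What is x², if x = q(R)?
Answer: 225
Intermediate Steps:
x = 15
x² = 15² = 225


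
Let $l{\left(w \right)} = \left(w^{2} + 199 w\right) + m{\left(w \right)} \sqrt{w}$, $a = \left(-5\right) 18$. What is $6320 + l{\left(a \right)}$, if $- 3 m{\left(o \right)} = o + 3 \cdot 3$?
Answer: $-3490 + 81 i \sqrt{10} \approx -3490.0 + 256.14 i$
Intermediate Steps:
$a = -90$
$m{\left(o \right)} = -3 - \frac{o}{3}$ ($m{\left(o \right)} = - \frac{o + 3 \cdot 3}{3} = - \frac{o + 9}{3} = - \frac{9 + o}{3} = -3 - \frac{o}{3}$)
$l{\left(w \right)} = w^{2} + 199 w + \sqrt{w} \left(-3 - \frac{w}{3}\right)$ ($l{\left(w \right)} = \left(w^{2} + 199 w\right) + \left(-3 - \frac{w}{3}\right) \sqrt{w} = \left(w^{2} + 199 w\right) + \sqrt{w} \left(-3 - \frac{w}{3}\right) = w^{2} + 199 w + \sqrt{w} \left(-3 - \frac{w}{3}\right)$)
$6320 + l{\left(a \right)} = 6320 + \left(\left(-90\right)^{2} + 199 \left(-90\right) - \frac{\sqrt{-90} \left(9 - 90\right)}{3}\right) = 6320 - \left(9810 + \frac{1}{3} \cdot 3 i \sqrt{10} \left(-81\right)\right) = 6320 + \left(8100 - 17910 + 81 i \sqrt{10}\right) = 6320 - \left(9810 - 81 i \sqrt{10}\right) = -3490 + 81 i \sqrt{10}$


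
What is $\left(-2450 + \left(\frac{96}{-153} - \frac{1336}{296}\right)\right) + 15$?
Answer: $- \frac{4604546}{1887} \approx -2440.1$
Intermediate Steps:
$\left(-2450 + \left(\frac{96}{-153} - \frac{1336}{296}\right)\right) + 15 = \left(-2450 + \left(96 \left(- \frac{1}{153}\right) - \frac{167}{37}\right)\right) + 15 = \left(-2450 - \frac{9701}{1887}\right) + 15 = - \frac{4632851}{1887} + 15 = - \frac{4604546}{1887}$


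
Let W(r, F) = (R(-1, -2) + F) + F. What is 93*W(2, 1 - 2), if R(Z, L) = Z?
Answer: -279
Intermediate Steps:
W(r, F) = -1 + 2*F (W(r, F) = (-1 + F) + F = -1 + 2*F)
93*W(2, 1 - 2) = 93*(-1 + 2*(1 - 2)) = 93*(-1 + 2*(-1)) = 93*(-1 - 2) = 93*(-3) = -279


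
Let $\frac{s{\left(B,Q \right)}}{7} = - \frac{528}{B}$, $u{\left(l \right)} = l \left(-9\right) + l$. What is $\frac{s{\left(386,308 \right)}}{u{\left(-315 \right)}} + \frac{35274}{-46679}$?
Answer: $- \frac{102631699}{135135705} \approx -0.75947$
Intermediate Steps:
$u{\left(l \right)} = - 8 l$ ($u{\left(l \right)} = - 9 l + l = - 8 l$)
$s{\left(B,Q \right)} = - \frac{3696}{B}$ ($s{\left(B,Q \right)} = 7 \left(- \frac{528}{B}\right) = - \frac{3696}{B}$)
$\frac{s{\left(386,308 \right)}}{u{\left(-315 \right)}} + \frac{35274}{-46679} = \frac{\left(-3696\right) \frac{1}{386}}{\left(-8\right) \left(-315\right)} + \frac{35274}{-46679} = \frac{\left(-3696\right) \frac{1}{386}}{2520} + 35274 \left(- \frac{1}{46679}\right) = \left(- \frac{1848}{193}\right) \frac{1}{2520} - \frac{35274}{46679} = - \frac{11}{2895} - \frac{35274}{46679} = - \frac{102631699}{135135705}$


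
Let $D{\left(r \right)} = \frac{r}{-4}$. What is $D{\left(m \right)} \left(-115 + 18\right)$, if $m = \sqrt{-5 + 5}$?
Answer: $0$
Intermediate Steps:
$m = 0$ ($m = \sqrt{0} = 0$)
$D{\left(r \right)} = - \frac{r}{4}$ ($D{\left(r \right)} = r \left(- \frac{1}{4}\right) = - \frac{r}{4}$)
$D{\left(m \right)} \left(-115 + 18\right) = \left(- \frac{1}{4}\right) 0 \left(-115 + 18\right) = 0 \left(-97\right) = 0$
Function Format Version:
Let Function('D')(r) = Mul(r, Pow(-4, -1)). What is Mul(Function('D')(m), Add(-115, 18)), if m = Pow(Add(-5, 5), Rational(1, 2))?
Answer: 0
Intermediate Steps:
m = 0 (m = Pow(0, Rational(1, 2)) = 0)
Function('D')(r) = Mul(Rational(-1, 4), r) (Function('D')(r) = Mul(r, Rational(-1, 4)) = Mul(Rational(-1, 4), r))
Mul(Function('D')(m), Add(-115, 18)) = Mul(Mul(Rational(-1, 4), 0), Add(-115, 18)) = Mul(0, -97) = 0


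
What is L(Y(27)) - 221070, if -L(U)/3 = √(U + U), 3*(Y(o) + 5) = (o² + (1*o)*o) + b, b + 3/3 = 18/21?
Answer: -221070 - 10*√4242/7 ≈ -2.2116e+5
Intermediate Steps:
b = -⅐ (b = -1 + 18/21 = -1 + 18*(1/21) = -1 + 6/7 = -⅐ ≈ -0.14286)
Y(o) = -106/21 + 2*o²/3 (Y(o) = -5 + ((o² + (1*o)*o) - ⅐)/3 = -5 + ((o² + o*o) - ⅐)/3 = -5 + ((o² + o²) - ⅐)/3 = -5 + (2*o² - ⅐)/3 = -5 + (-⅐ + 2*o²)/3 = -5 + (-1/21 + 2*o²/3) = -106/21 + 2*o²/3)
L(U) = -3*√2*√U (L(U) = -3*√(U + U) = -3*√2*√U)
L(Y(27)) - 221070 = -3*√2*√(-106/21 + (⅔)*27²) - 221070 = -3*√2*√(-106/21 + (⅔)*729) - 221070 = -3*√2*√(-106/21 + 486) - 221070 = -3*√2*√(10100/21) - 221070 = -3*√2*10*√2121/21 - 221070 = -10*√4242/7 - 221070 = -221070 - 10*√4242/7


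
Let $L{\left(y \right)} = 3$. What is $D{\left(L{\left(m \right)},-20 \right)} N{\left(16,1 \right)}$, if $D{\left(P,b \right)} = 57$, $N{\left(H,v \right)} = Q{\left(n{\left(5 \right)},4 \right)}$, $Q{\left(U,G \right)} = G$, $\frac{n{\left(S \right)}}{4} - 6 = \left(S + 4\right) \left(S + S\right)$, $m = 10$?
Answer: $228$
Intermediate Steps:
$n{\left(S \right)} = 24 + 8 S \left(4 + S\right)$ ($n{\left(S \right)} = 24 + 4 \left(S + 4\right) \left(S + S\right) = 24 + 4 \left(4 + S\right) 2 S = 24 + 4 \cdot 2 S \left(4 + S\right) = 24 + 8 S \left(4 + S\right)$)
$N{\left(H,v \right)} = 4$
$D{\left(L{\left(m \right)},-20 \right)} N{\left(16,1 \right)} = 57 \cdot 4 = 228$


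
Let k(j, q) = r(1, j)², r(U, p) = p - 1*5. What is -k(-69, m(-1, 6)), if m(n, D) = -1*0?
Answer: -5476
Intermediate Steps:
r(U, p) = -5 + p (r(U, p) = p - 5 = -5 + p)
m(n, D) = 0
k(j, q) = (-5 + j)²
-k(-69, m(-1, 6)) = -(-5 - 69)² = -1*(-74)² = -1*5476 = -5476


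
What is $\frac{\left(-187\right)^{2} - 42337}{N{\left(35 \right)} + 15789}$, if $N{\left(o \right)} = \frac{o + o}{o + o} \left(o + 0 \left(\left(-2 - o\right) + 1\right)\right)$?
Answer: $- \frac{921}{1978} \approx -0.46562$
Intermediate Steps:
$N{\left(o \right)} = o$ ($N{\left(o \right)} = \frac{2 o}{2 o} \left(o + 0 \left(-1 - o\right)\right) = 2 o \frac{1}{2 o} \left(o + 0\right) = 1 o = o$)
$\frac{\left(-187\right)^{2} - 42337}{N{\left(35 \right)} + 15789} = \frac{\left(-187\right)^{2} - 42337}{35 + 15789} = \frac{34969 - 42337}{15824} = \left(-7368\right) \frac{1}{15824} = - \frac{921}{1978}$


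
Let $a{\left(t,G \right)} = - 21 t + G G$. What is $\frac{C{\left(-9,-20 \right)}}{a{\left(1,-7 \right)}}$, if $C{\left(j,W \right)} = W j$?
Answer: $\frac{45}{7} \approx 6.4286$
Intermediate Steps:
$a{\left(t,G \right)} = G^{2} - 21 t$ ($a{\left(t,G \right)} = - 21 t + G^{2} = G^{2} - 21 t$)
$\frac{C{\left(-9,-20 \right)}}{a{\left(1,-7 \right)}} = \frac{\left(-20\right) \left(-9\right)}{\left(-7\right)^{2} - 21} = \frac{180}{49 - 21} = \frac{180}{28} = 180 \cdot \frac{1}{28} = \frac{45}{7}$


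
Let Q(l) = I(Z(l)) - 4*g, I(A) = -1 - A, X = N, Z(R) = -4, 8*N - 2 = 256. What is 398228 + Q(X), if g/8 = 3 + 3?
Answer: 398039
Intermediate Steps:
N = 129/4 (N = ¼ + (⅛)*256 = ¼ + 32 = 129/4 ≈ 32.250)
g = 48 (g = 8*(3 + 3) = 8*6 = 48)
X = 129/4 ≈ 32.250
Q(l) = -189 (Q(l) = (-1 - 1*(-4)) - 4*48 = (-1 + 4) - 192 = 3 - 192 = -189)
398228 + Q(X) = 398228 - 189 = 398039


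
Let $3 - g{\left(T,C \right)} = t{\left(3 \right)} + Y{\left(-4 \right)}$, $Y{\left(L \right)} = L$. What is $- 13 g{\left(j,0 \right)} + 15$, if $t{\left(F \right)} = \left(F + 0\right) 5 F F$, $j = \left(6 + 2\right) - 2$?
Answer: $1679$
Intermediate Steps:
$j = 6$ ($j = 8 - 2 = 6$)
$t{\left(F \right)} = 5 F^{3}$ ($t{\left(F \right)} = F 5 F F = 5 F F F = 5 F^{2} F = 5 F^{3}$)
$g{\left(T,C \right)} = -128$ ($g{\left(T,C \right)} = 3 - \left(5 \cdot 3^{3} - 4\right) = 3 - \left(5 \cdot 27 - 4\right) = 3 - \left(135 - 4\right) = 3 - 131 = -128$)
$- 13 g{\left(j,0 \right)} + 15 = \left(-13\right) \left(-128\right) + 15 = 1664 + 15 = 1679$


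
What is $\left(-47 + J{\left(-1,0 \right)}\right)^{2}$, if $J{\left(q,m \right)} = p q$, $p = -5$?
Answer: $1764$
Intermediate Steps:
$J{\left(q,m \right)} = - 5 q$
$\left(-47 + J{\left(-1,0 \right)}\right)^{2} = \left(-47 - -5\right)^{2} = \left(-47 + 5\right)^{2} = \left(-42\right)^{2} = 1764$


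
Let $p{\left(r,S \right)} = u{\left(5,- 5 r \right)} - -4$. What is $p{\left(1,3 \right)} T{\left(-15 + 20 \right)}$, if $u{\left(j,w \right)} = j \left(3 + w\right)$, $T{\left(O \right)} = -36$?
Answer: $216$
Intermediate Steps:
$p{\left(r,S \right)} = 19 - 25 r$ ($p{\left(r,S \right)} = 5 \left(3 - 5 r\right) - -4 = \left(15 - 25 r\right) + 4 = 19 - 25 r$)
$p{\left(1,3 \right)} T{\left(-15 + 20 \right)} = \left(19 - 25\right) \left(-36\right) = \left(-6\right) \left(-36\right) = 216$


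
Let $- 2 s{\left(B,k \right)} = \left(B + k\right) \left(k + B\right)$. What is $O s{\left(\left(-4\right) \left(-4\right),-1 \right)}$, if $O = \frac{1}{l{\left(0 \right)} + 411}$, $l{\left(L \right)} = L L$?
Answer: $- \frac{75}{274} \approx -0.27372$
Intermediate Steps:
$l{\left(L \right)} = L^{2}$
$s{\left(B,k \right)} = - \frac{\left(B + k\right)^{2}}{2}$ ($s{\left(B,k \right)} = - \frac{\left(B + k\right) \left(k + B\right)}{2} = - \frac{\left(B + k\right) \left(B + k\right)}{2} = - \frac{\left(B + k\right)^{2}}{2}$)
$O = \frac{1}{411}$ ($O = \frac{1}{0^{2} + 411} = \frac{1}{0 + 411} = \frac{1}{411} \approx 0.0024331$)
$O s{\left(\left(-4\right) \left(-4\right),-1 \right)} = \frac{\left(- \frac{1}{2}\right) \left(\left(-4\right) \left(-4\right) - 1\right)^{2}}{411} = \frac{\left(- \frac{1}{2}\right) \left(16 - 1\right)^{2}}{411} = \frac{\left(- \frac{1}{2}\right) 15^{2}}{411} = \frac{\left(- \frac{1}{2}\right) 225}{411} = \frac{1}{411} \left(- \frac{225}{2}\right) = - \frac{75}{274}$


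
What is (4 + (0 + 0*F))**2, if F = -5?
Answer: 16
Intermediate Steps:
(4 + (0 + 0*F))**2 = (4 + (0 + 0*(-5)))**2 = (4 + (0 + 0))**2 = (4 + 0)**2 = 4**2 = 16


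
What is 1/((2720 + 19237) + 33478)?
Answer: 1/55435 ≈ 1.8039e-5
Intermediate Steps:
1/((2720 + 19237) + 33478) = 1/(21957 + 33478) = 1/55435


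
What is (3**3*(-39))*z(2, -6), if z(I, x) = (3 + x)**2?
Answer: -9477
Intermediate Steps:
(3**3*(-39))*z(2, -6) = (3**3*(-39))*(3 - 6)**2 = (27*(-39))*(-3)**2 = -1053*9 = -9477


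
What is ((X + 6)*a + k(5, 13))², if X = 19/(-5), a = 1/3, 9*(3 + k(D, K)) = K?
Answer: 1369/2025 ≈ 0.67605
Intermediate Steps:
k(D, K) = -3 + K/9
a = ⅓ ≈ 0.33333
X = -19/5 (X = 19*(-⅕) = -19/5 ≈ -3.8000)
((X + 6)*a + k(5, 13))² = ((-19/5 + 6)*(⅓) + (-3 + (⅑)*13))² = ((11/5)*(⅓) + (-3 + 13/9))² = (11/15 - 14/9)² = (-37/45)² = 1369/2025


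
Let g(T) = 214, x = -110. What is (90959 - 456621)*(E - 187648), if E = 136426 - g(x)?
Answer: 18808190632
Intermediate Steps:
E = 136212 (E = 136426 - 1*214 = 136426 - 214 = 136212)
(90959 - 456621)*(E - 187648) = (90959 - 456621)*(136212 - 187648) = -365662*(-51436) = 18808190632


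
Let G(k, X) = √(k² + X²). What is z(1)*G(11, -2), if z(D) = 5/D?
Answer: 25*√5 ≈ 55.902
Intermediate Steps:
G(k, X) = √(X² + k²)
z(1)*G(11, -2) = (5/1)*√((-2)² + 11²) = (5*1)*√(4 + 121) = 5*√125 = 5*(5*√5) = 25*√5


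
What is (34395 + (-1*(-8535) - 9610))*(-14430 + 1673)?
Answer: -425063240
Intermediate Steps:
(34395 + (-1*(-8535) - 9610))*(-14430 + 1673) = (34395 + (8535 - 9610))*(-12757) = (34395 - 1075)*(-12757) = 33320*(-12757) = -425063240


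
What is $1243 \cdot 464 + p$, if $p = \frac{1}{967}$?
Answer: $\frac{557719185}{967} \approx 5.7675 \cdot 10^{5}$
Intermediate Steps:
$p = \frac{1}{967} \approx 0.0010341$
$1243 \cdot 464 + p = 1243 \cdot 464 + \frac{1}{967} = 576752 + \frac{1}{967} = \frac{557719185}{967}$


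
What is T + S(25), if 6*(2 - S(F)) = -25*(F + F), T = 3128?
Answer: 10015/3 ≈ 3338.3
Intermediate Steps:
S(F) = 2 + 25*F/3 (S(F) = 2 - (-25)*(F + F)/6 = 2 - (-25)*2*F/6 = 2 - (-25)*F/3 = 2 + 25*F/3)
T + S(25) = 3128 + (2 + (25/3)*25) = 3128 + (2 + 625/3) = 3128 + 631/3 = 10015/3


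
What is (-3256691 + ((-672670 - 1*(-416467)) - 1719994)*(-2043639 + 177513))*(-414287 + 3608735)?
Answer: 11780579079089480688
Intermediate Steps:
(-3256691 + ((-672670 - 1*(-416467)) - 1719994)*(-2043639 + 177513))*(-414287 + 3608735) = (-3256691 + ((-672670 + 416467) - 1719994)*(-1866126))*3194448 = (-3256691 + (-256203 - 1719994)*(-1866126))*3194448 = (-3256691 - 1976197*(-1866126))*3194448 = (-3256691 + 3687832602822)*3194448 = 3687829346131*3194448 = 11780579079089480688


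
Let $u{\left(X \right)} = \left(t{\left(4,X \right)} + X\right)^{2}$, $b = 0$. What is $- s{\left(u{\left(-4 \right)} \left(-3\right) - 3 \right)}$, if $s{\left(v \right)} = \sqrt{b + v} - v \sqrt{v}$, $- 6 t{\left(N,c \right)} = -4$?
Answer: $- \frac{112 i \sqrt{327}}{9} \approx - 225.03 i$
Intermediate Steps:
$t{\left(N,c \right)} = \frac{2}{3}$ ($t{\left(N,c \right)} = \left(- \frac{1}{6}\right) \left(-4\right) = \frac{2}{3}$)
$u{\left(X \right)} = \left(\frac{2}{3} + X\right)^{2}$
$s{\left(v \right)} = \sqrt{v} - v^{\frac{3}{2}}$ ($s{\left(v \right)} = \sqrt{0 + v} - v \sqrt{v} = \sqrt{v} - v^{\frac{3}{2}}$)
$- s{\left(u{\left(-4 \right)} \left(-3\right) - 3 \right)} = - \sqrt{\frac{\left(2 + 3 \left(-4\right)\right)^{2}}{9} \left(-3\right) - 3} \left(1 - \left(\frac{\left(2 + 3 \left(-4\right)\right)^{2}}{9} \left(-3\right) - 3\right)\right) = - \sqrt{\frac{\left(2 - 12\right)^{2}}{9} \left(-3\right) - 3} \left(1 - \left(\frac{\left(2 - 12\right)^{2}}{9} \left(-3\right) - 3\right)\right) = - \sqrt{\frac{\left(-10\right)^{2}}{9} \left(-3\right) - 3} \left(1 - \left(\frac{\left(-10\right)^{2}}{9} \left(-3\right) - 3\right)\right) = - \sqrt{\frac{1}{9} \cdot 100 \left(-3\right) - 3} \left(1 - \left(\frac{1}{9} \cdot 100 \left(-3\right) - 3\right)\right) = - \sqrt{\frac{100}{9} \left(-3\right) - 3} \left(1 - \left(\frac{100}{9} \left(-3\right) - 3\right)\right) = - \sqrt{- \frac{100}{3} - 3} \left(1 - \left(- \frac{100}{3} - 3\right)\right) = - \sqrt{- \frac{109}{3}} \left(1 - - \frac{109}{3}\right) = - \frac{i \sqrt{327}}{3} \left(1 + \frac{109}{3}\right) = - \frac{\frac{i \sqrt{327}}{3} \cdot 112}{3} = - \frac{112 i \sqrt{327}}{9}$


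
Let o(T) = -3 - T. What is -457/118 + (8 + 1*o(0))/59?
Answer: -447/118 ≈ -3.7881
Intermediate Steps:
-457/118 + (8 + 1*o(0))/59 = -457/118 + (8 + 1*(-3 - 1*0))/59 = -457*1/118 + (8 + 1*(-3 + 0))*(1/59) = -457/118 + (8 + 1*(-3))*(1/59) = -457/118 + (8 - 3)*(1/59) = -457/118 + 5*(1/59) = -457/118 + 5/59 = -447/118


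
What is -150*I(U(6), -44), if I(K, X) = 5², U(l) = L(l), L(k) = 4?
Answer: -3750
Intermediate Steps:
U(l) = 4
I(K, X) = 25
-150*I(U(6), -44) = -150*25 = -3750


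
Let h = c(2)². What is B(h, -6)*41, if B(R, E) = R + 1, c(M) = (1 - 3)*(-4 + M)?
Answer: 697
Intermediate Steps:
c(M) = 8 - 2*M (c(M) = -2*(-4 + M) = 8 - 2*M)
h = 16 (h = (8 - 2*2)² = (8 - 4)² = 4² = 16)
B(R, E) = 1 + R
B(h, -6)*41 = (1 + 16)*41 = 17*41 = 697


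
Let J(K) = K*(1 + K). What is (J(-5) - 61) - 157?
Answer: -198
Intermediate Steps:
(J(-5) - 61) - 157 = (-5*(1 - 5) - 61) - 157 = (-5*(-4) - 61) - 157 = (20 - 61) - 157 = -41 - 157 = -198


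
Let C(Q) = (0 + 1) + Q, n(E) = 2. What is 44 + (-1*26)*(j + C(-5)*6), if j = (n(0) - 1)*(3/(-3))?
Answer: 694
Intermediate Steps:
C(Q) = 1 + Q
j = -1 (j = (2 - 1)*(3/(-3)) = 1*(3*(-⅓)) = 1*(-1) = -1)
44 + (-1*26)*(j + C(-5)*6) = 44 + (-1*26)*(-1 + (1 - 5)*6) = 44 - 26*(-1 - 4*6) = 44 - 26*(-1 - 24) = 44 - 26*(-25) = 44 + 650 = 694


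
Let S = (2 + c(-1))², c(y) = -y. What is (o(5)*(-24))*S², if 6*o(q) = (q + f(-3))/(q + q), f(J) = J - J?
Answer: -162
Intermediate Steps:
S = 9 (S = (2 - 1*(-1))² = (2 + 1)² = 3² = 9)
f(J) = 0
o(q) = 1/12 (o(q) = ((q + 0)/(q + q))/6 = (q/((2*q)))/6 = (q*(1/(2*q)))/6 = (⅙)*(½) = 1/12)
(o(5)*(-24))*S² = ((1/12)*(-24))*9² = -2*81 = -162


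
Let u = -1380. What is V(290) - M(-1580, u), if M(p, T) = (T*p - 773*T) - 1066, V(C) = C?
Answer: -3245784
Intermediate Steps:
M(p, T) = -1066 - 773*T + T*p (M(p, T) = (-773*T + T*p) - 1066 = -1066 - 773*T + T*p)
V(290) - M(-1580, u) = 290 - (-1066 - 773*(-1380) - 1380*(-1580)) = 290 - (-1066 + 1066740 + 2180400) = 290 - 1*3246074 = 290 - 3246074 = -3245784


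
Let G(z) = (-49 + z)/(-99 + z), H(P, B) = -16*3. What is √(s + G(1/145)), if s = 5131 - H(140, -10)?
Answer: √266792307595/7177 ≈ 71.969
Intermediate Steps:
H(P, B) = -48
G(z) = (-49 + z)/(-99 + z)
s = 5179 (s = 5131 - 1*(-48) = 5131 + 48 = 5179)
√(s + G(1/145)) = √(5179 + (-49 + 1/145)/(-99 + 1/145)) = √(5179 - 7104/145/(-14354/145)) = √(5179 - 145/14354*(-7104/145)) = √(5179 + 3552/7177) = √(37173235/7177) = √266792307595/7177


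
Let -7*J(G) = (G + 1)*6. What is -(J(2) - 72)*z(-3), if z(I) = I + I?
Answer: -3132/7 ≈ -447.43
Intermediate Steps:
z(I) = 2*I
J(G) = -6/7 - 6*G/7 (J(G) = -(G + 1)*6/7 = -(1 + G)*6/7 = -(6 + 6*G)/7 = -6/7 - 6*G/7)
-(J(2) - 72)*z(-3) = -((-6/7 - 6/7*2) - 72)*2*(-3) = -((-6/7 - 12/7) - 72)*(-6) = -(-18/7 - 72)*(-6) = -(-522)*(-6)/7 = -1*3132/7 = -3132/7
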